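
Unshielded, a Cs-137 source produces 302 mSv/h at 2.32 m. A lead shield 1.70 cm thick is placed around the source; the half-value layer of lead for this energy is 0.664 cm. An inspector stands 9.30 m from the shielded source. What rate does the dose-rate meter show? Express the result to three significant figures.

Distance alone: 302 × (2.32/9.30)² = 302 × 0.06223 = 18.79 mSv/h.
Shield: 1.70/0.664 = 2.560 half-value layers → attenuation 2^(−2.560) = 0.1696.
Combined: 18.79 × 0.1696 = 3.187 mSv/h.

3.19 mSv/h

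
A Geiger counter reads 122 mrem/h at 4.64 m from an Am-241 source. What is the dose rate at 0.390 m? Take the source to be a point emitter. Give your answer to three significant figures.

By the inverse-square law, the rate at 0.390 m is
122 × (4.64/0.390)² = 122 × 141.5 = 17260 mrem/h.

17300 mrem/h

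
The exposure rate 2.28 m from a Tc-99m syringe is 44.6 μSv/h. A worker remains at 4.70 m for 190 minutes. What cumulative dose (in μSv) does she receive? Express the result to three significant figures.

33.2 μSv

Intensity scales as (d₁/d₂)², so rate at 4.70 m:
(2.28/4.70)² = 0.2353, so 44.6 × 0.2353 = 10.49 μSv/h.
Dose = rate × time = 10.49 μSv/h × 3.167 h = 33.22 μSv.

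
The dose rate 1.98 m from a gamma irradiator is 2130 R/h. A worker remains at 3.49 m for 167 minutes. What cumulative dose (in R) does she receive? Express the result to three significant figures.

By the inverse-square law, rate at 3.49 m:
(1.98/3.49)² = 0.3219, so 2130 × 0.3219 = 685.6 R/h.
Dose = rate × time = 685.6 R/h × 2.783 h = 1908 R.

1910 R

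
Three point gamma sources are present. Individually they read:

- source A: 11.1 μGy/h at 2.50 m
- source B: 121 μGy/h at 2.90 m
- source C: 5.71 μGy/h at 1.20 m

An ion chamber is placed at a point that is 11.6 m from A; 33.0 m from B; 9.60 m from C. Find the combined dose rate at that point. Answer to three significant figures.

1.54 μGy/h

By superposition, sum each source's inverse-square contribution:
A: 11.1 × (2.50/11.6)² = 0.5156 μGy/h
B: 121 × (2.90/33.0)² = 0.9344 μGy/h
C: 5.71 × (1.20/9.60)² = 0.08922 μGy/h
Total = 0.5156 + 0.9344 + 0.08922 = 1.539 μGy/h.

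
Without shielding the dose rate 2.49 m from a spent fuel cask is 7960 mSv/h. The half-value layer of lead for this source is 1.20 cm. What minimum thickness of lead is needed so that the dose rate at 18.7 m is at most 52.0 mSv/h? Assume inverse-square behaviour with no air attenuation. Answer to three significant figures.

At 18.7 m, distance alone gives 7960 × (2.49/18.7)² = 7960 × 0.01773 = 141.1 mSv/h.
Further attenuation needed: 141.1/52.0 = 2.713.
n = log₂(2.713) = 1.440 half-value layers.
Thickness = 1.440 × 1.20 cm = 1.728 cm.

1.73 cm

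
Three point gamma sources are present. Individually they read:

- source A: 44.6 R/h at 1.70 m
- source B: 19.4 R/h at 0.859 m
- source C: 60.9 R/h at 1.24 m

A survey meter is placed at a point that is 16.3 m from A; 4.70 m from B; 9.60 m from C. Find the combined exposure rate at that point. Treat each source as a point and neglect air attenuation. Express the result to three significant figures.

By superposition, sum each source's inverse-square contribution:
A: 44.6 × (1.70/16.3)² = 0.4851 R/h
B: 19.4 × (0.859/4.70)² = 0.6480 R/h
C: 60.9 × (1.24/9.60)² = 1.016 R/h
Total = 0.4851 + 0.6480 + 1.016 = 2.149 R/h.

2.15 R/h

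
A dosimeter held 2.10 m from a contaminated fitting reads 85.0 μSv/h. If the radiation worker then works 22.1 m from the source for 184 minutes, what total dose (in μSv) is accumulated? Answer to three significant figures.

Since intensity falls as 1/r², rate at 22.1 m:
85.0 × (2.10/22.1)² = 85.0 × 0.009029 = 0.7675 μSv/h.
Dose = rate × time = 0.7675 μSv/h × 3.067 h = 2.354 μSv.

2.35 μSv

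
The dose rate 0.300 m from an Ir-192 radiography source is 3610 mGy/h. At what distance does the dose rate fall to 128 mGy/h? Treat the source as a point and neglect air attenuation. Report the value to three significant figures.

1.59 m

Using I₁d₁² = I₂d₂², d₂ = d₁·√(I₁/I₂).
I₁/I₂ = 3610/128 = 28.20, so d₂ = 0.300 × √28.20 = 1.593 m.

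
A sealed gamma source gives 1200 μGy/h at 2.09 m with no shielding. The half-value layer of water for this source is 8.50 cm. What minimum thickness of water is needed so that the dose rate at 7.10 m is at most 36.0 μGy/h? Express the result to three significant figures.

13.0 cm

At 7.10 m, distance alone gives 1200 × (2.09/7.10)² = 1200 × 0.08665 = 104.0 μGy/h.
Further attenuation needed: 104.0/36.0 = 2.889.
n = log₂(2.889) = 1.531 half-value layers.
Thickness = 1.531 × 8.50 cm = 13.01 cm.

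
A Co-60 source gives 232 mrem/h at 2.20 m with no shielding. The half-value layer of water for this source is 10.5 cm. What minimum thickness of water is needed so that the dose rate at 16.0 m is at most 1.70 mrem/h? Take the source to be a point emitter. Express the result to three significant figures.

14.4 cm

At 16.0 m, distance alone gives (2.20/16.0)² = 0.01891, so 232 × 0.01891 = 4.387 mrem/h.
Further attenuation needed: 4.387/1.70 = 2.581.
n = log₂(2.581) = 1.368 half-value layers.
Thickness = 1.368 × 10.5 cm = 14.36 cm.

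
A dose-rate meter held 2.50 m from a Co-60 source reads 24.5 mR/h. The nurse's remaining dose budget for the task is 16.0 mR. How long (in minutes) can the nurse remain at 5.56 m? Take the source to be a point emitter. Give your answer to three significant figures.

194 min

Applying the 1/r² law, rate at 5.56 m:
(2.50/5.56)² = 0.2022, so 24.5 × 0.2022 = 4.954 mR/h.
Stay time = 16.0 mR ÷ 4.954 mR/h = 3.230 h = 193.8 min.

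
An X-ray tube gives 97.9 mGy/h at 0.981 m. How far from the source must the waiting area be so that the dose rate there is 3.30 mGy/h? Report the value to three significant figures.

Using I₁d₁² = I₂d₂², d₂ = d₁·√(I₁/I₂).
I₁/I₂ = 97.9/3.30 = 29.67, so d₂ = 0.981 × √29.67 = 5.344 m.

5.34 m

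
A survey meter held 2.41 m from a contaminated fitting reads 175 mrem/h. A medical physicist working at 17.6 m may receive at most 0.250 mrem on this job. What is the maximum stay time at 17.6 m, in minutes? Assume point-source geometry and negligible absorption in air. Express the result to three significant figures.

4.57 min

Applying the 1/r² law, rate at 17.6 m:
(2.41/17.6)² = 0.01875, so 175 × 0.01875 = 3.281 mrem/h.
Stay time = 0.250 mrem ÷ 3.281 mrem/h = 0.07620 h = 4.572 min.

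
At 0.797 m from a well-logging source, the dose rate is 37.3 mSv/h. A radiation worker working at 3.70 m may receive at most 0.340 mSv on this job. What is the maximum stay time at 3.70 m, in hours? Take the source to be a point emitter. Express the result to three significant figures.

0.196 h

Using I₁d₁² = I₂d₂², rate at 3.70 m:
37.3 × (0.797/3.70)² = 37.3 × 0.04640 = 1.731 mSv/h.
Stay time = 0.340 mSv ÷ 1.731 mSv/h = 0.1964 h.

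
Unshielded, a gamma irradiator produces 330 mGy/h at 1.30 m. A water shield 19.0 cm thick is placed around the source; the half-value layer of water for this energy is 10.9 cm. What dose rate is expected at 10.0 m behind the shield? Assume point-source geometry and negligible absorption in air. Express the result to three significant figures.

Distance alone: 330 × (1.30/10.0)² = 330 × 0.01690 = 5.577 mGy/h.
Shield: 19.0/10.9 = 1.743 half-value layers → attenuation 2^(−1.743) = 0.2987.
Combined: 5.577 × 0.2987 = 1.666 mGy/h.

1.67 mGy/h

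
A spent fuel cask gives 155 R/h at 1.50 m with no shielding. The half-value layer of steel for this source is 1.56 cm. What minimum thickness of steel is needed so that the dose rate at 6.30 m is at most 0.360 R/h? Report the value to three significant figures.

7.19 cm

At 6.30 m, distance alone gives (1.50/6.30)² = 0.05669, so 155 × 0.05669 = 8.787 R/h.
Further attenuation needed: 8.787/0.360 = 24.41.
n = log₂(24.41) = 4.609 half-value layers.
Thickness = 4.609 × 1.56 cm = 7.190 cm.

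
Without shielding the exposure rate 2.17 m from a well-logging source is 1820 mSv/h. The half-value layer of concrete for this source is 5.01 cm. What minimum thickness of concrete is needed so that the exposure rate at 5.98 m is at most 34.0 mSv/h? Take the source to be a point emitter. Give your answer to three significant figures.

At 5.98 m, distance alone gives (2.17/5.98)² = 0.1317, so 1820 × 0.1317 = 239.7 mSv/h.
Further attenuation needed: 239.7/34.0 = 7.050.
n = log₂(7.050) = 2.818 half-value layers.
Thickness = 2.818 × 5.01 cm = 14.12 cm.

14.1 cm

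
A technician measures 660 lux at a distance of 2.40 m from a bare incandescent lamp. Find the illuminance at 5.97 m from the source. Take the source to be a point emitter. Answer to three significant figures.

By the inverse-square law, the rate at 5.97 m is
660 × (2.40/5.97)² = 660 × 0.1616 = 106.7 lux.

107 lux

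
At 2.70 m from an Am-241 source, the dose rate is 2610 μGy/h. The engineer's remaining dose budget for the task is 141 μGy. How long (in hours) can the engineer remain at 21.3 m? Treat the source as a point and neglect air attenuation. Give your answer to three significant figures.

Using I₁d₁² = I₂d₂², rate at 21.3 m:
2610 × (2.70/21.3)² = 2610 × 0.01607 = 41.94 μGy/h.
Stay time = 141 μGy ÷ 41.94 μGy/h = 3.362 h.

3.36 h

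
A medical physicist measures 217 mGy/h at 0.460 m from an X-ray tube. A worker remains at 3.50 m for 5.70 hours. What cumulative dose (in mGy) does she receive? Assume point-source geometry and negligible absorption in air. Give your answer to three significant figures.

21.4 mGy

Using I₁d₁² = I₂d₂², rate at 3.50 m:
217 × (0.460/3.50)² = 217 × 0.01727 = 3.748 mGy/h.
Dose = rate × time = 3.748 mGy/h × 5.700 h = 21.36 mGy.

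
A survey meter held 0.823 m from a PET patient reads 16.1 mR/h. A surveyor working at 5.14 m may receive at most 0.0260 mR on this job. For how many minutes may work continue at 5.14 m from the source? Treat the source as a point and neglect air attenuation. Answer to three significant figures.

Since intensity falls as 1/r², rate at 5.14 m:
16.1 × (0.823/5.14)² = 16.1 × 0.02564 = 0.4128 mR/h.
Stay time = 0.0260 mR ÷ 0.4128 mR/h = 0.06298 h = 3.779 min.

3.78 min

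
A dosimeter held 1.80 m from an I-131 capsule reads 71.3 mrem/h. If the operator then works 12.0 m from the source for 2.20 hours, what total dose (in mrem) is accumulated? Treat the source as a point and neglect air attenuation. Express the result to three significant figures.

Using I₁d₁² = I₂d₂², rate at 12.0 m:
71.3 × (1.80/12.0)² = 71.3 × 0.02250 = 1.604 mrem/h.
Dose = rate × time = 1.604 mrem/h × 2.200 h = 3.529 mrem.

3.53 mrem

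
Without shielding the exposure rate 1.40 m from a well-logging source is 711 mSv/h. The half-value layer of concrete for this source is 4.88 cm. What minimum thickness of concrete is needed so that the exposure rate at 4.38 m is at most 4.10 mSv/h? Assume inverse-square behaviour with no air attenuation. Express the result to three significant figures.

20.2 cm

At 4.38 m, distance alone gives 711 × (1.40/4.38)² = 711 × 0.1022 = 72.66 mSv/h.
Further attenuation needed: 72.66/4.10 = 17.72.
n = log₂(17.72) = 4.147 half-value layers.
Thickness = 4.147 × 4.88 cm = 20.24 cm.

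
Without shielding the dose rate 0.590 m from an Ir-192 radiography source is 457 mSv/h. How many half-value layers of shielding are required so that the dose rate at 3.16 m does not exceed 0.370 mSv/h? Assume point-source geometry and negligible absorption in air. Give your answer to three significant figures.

At 3.16 m, distance alone gives (0.590/3.16)² = 0.03486, so 457 × 0.03486 = 15.93 mSv/h.
Further attenuation needed: 15.93/0.370 = 43.05.
n = log₂(43.05) = 5.428 half-value layers.

5.43 half-value layers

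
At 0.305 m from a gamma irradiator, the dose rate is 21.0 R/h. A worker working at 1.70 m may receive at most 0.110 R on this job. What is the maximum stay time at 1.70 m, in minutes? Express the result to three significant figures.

9.76 min

Using I₁d₁² = I₂d₂², rate at 1.70 m:
21.0 × (0.305/1.70)² = 21.0 × 0.03219 = 0.6760 R/h.
Stay time = 0.110 R ÷ 0.6760 R/h = 0.1627 h = 9.762 min.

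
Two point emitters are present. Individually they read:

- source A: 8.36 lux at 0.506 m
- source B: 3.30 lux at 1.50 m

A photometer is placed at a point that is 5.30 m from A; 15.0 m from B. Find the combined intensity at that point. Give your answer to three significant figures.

By superposition, sum each source's inverse-square contribution:
A: 8.36 × (0.506/5.30)² = 0.07620 lux
B: 3.30 × (1.50/15.0)² = 0.03300 lux
Total = 0.07620 + 0.03300 = 0.1092 lux.

0.109 lux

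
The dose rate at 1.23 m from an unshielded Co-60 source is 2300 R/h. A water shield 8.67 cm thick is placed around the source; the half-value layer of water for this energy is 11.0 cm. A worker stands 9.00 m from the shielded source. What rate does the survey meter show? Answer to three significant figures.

24.9 R/h

Distance alone: 2300 × (1.23/9.00)² = 2300 × 0.01868 = 42.96 R/h.
Shield: 8.67/11.0 = 0.7882 half-value layers → attenuation 2^(−0.7882) = 0.5791.
Combined: 42.96 × 0.5791 = 24.88 R/h.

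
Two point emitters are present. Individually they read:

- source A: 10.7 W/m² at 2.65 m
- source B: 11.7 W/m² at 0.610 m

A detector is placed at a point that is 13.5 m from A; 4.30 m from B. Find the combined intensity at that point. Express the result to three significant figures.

By superposition, sum each source's inverse-square contribution:
A: 10.7 × (2.65/13.5)² = 0.4123 W/m²
B: 11.7 × (0.610/4.30)² = 0.2355 W/m²
Total = 0.4123 + 0.2355 = 0.6478 W/m².

0.648 W/m²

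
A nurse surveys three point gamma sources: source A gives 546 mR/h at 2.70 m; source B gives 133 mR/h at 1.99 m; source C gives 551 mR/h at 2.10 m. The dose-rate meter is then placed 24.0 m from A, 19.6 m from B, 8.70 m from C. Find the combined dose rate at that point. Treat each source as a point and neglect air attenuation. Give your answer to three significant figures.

By superposition, sum each source's inverse-square contribution:
A: 546 × (2.70/24.0)² = 6.910 mR/h
B: 133 × (1.99/19.6)² = 1.371 mR/h
C: 551 × (2.10/8.70)² = 32.10 mR/h
Total = 6.910 + 1.371 + 32.10 = 40.38 mR/h.

40.4 mR/h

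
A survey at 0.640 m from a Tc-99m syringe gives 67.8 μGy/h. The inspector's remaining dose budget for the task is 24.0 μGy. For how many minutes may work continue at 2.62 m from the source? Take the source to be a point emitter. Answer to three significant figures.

Since intensity falls as 1/r², rate at 2.62 m:
(0.640/2.62)² = 0.05967, so 67.8 × 0.05967 = 4.046 μGy/h.
Stay time = 24.0 μGy ÷ 4.046 μGy/h = 5.932 h = 355.9 min.

356 min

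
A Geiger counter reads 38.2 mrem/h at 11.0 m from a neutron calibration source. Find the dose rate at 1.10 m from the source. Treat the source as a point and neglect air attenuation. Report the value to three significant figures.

3820 mrem/h

Intensity scales as (d₁/d₂)², so the rate at 1.10 m is
(11.0/1.10)² = 100.0, so 38.2 × 100.0 = 3820 mrem/h.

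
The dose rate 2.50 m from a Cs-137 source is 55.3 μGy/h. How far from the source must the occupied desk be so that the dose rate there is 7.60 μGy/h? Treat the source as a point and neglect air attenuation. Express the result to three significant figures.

Applying the 1/r² law, d₂ = d₁·√(I₁/I₂).
I₁/I₂ = 55.3/7.60 = 7.276, so d₂ = 2.50 × √7.276 = 6.744 m.

6.74 m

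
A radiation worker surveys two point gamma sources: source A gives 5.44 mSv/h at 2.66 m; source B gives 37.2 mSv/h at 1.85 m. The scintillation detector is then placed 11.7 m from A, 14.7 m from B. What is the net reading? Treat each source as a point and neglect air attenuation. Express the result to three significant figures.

By superposition, sum each source's inverse-square contribution:
A: 5.44 × (2.66/11.7)² = 0.2812 mSv/h
B: 37.2 × (1.85/14.7)² = 0.5892 mSv/h
Total = 0.2812 + 0.5892 = 0.8704 mSv/h.

0.870 mSv/h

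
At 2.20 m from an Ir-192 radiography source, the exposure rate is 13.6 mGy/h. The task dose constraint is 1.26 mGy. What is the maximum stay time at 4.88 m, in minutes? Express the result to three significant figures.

27.4 min

Intensity scales as (d₁/d₂)², so rate at 4.88 m:
(2.20/4.88)² = 0.2032, so 13.6 × 0.2032 = 2.764 mGy/h.
Stay time = 1.26 mGy ÷ 2.764 mGy/h = 0.4559 h = 27.35 min.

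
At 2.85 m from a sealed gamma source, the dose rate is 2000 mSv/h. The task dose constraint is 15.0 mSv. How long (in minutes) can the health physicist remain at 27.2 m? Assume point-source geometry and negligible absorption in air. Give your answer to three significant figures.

41.0 min

By the inverse-square law, rate at 27.2 m:
(2.85/27.2)² = 0.01098, so 2000 × 0.01098 = 21.96 mSv/h.
Stay time = 15.0 mSv ÷ 21.96 mSv/h = 0.6831 h = 40.99 min.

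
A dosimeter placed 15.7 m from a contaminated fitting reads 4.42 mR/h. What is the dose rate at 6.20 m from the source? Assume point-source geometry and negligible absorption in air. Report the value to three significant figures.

Since intensity falls as 1/r², scaling from 15.7 m to 6.20 m:
(15.7/6.20)² = 6.412, so 4.42 × 6.412 = 28.34 mR/h.

28.3 mR/h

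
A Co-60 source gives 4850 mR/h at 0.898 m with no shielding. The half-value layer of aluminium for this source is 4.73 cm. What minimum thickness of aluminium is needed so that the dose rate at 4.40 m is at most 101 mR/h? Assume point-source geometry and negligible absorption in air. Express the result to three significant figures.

At 4.40 m, distance alone gives (0.898/4.40)² = 0.04165, so 4850 × 0.04165 = 202.0 mR/h.
Further attenuation needed: 202.0/101 = 2.000.
n = log₂(2.000) = 1.000 half-value layers.
Thickness = 1.000 × 4.73 cm = 4.730 cm.

4.73 cm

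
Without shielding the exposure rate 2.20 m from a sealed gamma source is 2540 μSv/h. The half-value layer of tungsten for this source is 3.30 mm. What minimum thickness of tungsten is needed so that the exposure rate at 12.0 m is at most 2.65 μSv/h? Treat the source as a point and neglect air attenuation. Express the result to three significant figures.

At 12.0 m, distance alone gives 2540 × (2.20/12.0)² = 2540 × 0.03361 = 85.37 μSv/h.
Further attenuation needed: 85.37/2.65 = 32.22.
n = log₂(32.22) = 5.010 half-value layers.
Thickness = 5.010 × 3.30 mm = 16.53 mm.

16.5 mm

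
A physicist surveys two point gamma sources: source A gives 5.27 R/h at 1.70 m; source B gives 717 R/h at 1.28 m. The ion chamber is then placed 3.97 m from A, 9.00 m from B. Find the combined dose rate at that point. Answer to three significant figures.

Each source contributes Iᵢ·(dᵢ/rᵢ)²; contributions add.
A: 5.27 × (1.70/3.97)² = 0.9663 R/h
B: 717 × (1.28/9.00)² = 14.50 R/h
Total = 0.9663 + 14.50 = 15.47 R/h.

15.5 R/h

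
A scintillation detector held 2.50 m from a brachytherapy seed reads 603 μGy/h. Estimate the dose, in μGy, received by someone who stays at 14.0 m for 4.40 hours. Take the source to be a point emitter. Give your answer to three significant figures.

84.6 μGy

Intensity scales as (d₁/d₂)², so rate at 14.0 m:
(2.50/14.0)² = 0.03189, so 603 × 0.03189 = 19.23 μGy/h.
Dose = rate × time = 19.23 μGy/h × 4.400 h = 84.61 μGy.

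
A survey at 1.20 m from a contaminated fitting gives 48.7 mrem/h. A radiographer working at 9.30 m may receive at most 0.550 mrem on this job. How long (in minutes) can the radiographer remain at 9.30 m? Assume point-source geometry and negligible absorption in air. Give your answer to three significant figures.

Since intensity falls as 1/r², rate at 9.30 m:
48.7 × (1.20/9.30)² = 48.7 × 0.01665 = 0.8109 mrem/h.
Stay time = 0.550 mrem ÷ 0.8109 mrem/h = 0.6783 h = 40.70 min.

40.7 min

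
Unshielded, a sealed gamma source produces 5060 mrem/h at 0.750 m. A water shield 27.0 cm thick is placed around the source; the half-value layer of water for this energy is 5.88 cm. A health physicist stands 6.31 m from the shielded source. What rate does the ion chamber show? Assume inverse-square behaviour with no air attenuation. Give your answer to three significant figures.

2.96 mrem/h

Distance alone: (0.750/6.31)² = 0.01413, so 5060 × 0.01413 = 71.50 mrem/h.
Shield: 27.0/5.88 = 4.592 half-value layers → attenuation 2^(−4.592) = 0.04146.
Combined: 71.50 × 0.04146 = 2.964 mrem/h.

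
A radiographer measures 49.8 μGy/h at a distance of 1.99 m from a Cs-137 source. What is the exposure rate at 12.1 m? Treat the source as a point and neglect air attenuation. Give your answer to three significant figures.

Using I₁d₁² = I₂d₂², the rate at 12.1 m is
49.8 × (1.99/12.1)² = 49.8 × 0.02705 = 1.347 μGy/h.

1.35 μGy/h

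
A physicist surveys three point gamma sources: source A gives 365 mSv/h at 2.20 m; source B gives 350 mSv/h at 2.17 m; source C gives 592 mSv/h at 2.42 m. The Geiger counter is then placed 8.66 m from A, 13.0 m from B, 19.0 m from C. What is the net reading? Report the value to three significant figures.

Each source contributes Iᵢ·(dᵢ/rᵢ)²; contributions add.
A: 365 × (2.20/8.66)² = 23.56 mSv/h
B: 350 × (2.17/13.0)² = 9.752 mSv/h
C: 592 × (2.42/19.0)² = 9.604 mSv/h
Total = 23.56 + 9.752 + 9.604 = 42.92 mSv/h.

42.9 mSv/h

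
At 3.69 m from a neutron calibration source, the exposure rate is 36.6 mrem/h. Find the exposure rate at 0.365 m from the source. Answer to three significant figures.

Intensity scales as (d₁/d₂)², so the rate at 0.365 m is
(3.69/0.365)² = 102.2, so 36.6 × 102.2 = 3741 mrem/h.

3740 mrem/h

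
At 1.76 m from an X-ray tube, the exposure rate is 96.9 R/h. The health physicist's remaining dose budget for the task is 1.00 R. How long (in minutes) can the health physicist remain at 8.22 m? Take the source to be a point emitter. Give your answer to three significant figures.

13.5 min

Using I₁d₁² = I₂d₂², rate at 8.22 m:
96.9 × (1.76/8.22)² = 96.9 × 0.04584 = 4.442 R/h.
Stay time = 1.00 R ÷ 4.442 R/h = 0.2251 h = 13.51 min.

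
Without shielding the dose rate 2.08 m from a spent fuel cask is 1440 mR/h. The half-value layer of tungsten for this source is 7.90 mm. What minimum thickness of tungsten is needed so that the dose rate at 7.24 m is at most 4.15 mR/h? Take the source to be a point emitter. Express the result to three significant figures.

At 7.24 m, distance alone gives 1440 × (2.08/7.24)² = 1440 × 0.08254 = 118.9 mR/h.
Further attenuation needed: 118.9/4.15 = 28.65.
n = log₂(28.65) = 4.840 half-value layers.
Thickness = 4.840 × 7.90 mm = 38.24 mm.

38.2 mm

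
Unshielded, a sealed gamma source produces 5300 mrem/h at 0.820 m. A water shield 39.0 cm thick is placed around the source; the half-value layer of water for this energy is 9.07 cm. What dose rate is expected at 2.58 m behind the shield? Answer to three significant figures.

27.2 mrem/h

Distance alone: 5300 × (0.820/2.58)² = 5300 × 0.1010 = 535.3 mrem/h.
Shield: 39.0/9.07 = 4.300 half-value layers → attenuation 2^(−4.300) = 0.05077.
Combined: 535.3 × 0.05077 = 27.18 mrem/h.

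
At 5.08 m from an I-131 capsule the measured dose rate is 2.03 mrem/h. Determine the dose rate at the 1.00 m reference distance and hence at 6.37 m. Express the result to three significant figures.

52.4 mrem/h; 1.29 mrem/h

Using I₁d₁² = I₂d₂²,
At 1.00 m: 2.03 × (5.08/1.00)² = 2.03 × 25.81 = 52.39 mrem/h
At 6.37 m: (1.00/6.37)² = 0.02464, so 52.39 × 0.02464 = 1.291 mrem/h.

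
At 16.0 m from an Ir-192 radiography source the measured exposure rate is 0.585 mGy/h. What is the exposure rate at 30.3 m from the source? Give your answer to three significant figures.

Intensity scales as (d₁/d₂)², so scaling from 16.0 m to 30.3 m:
(16.0/30.3)² = 0.2788, so 0.585 × 0.2788 = 0.1631 mGy/h.

0.163 mGy/h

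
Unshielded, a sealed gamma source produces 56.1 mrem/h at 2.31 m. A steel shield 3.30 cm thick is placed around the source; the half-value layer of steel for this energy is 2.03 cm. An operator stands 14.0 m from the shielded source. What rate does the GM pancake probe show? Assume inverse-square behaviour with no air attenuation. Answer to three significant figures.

Distance alone: 56.1 × (2.31/14.0)² = 56.1 × 0.02723 = 1.528 mrem/h.
Shield: 3.30/2.03 = 1.626 half-value layers → attenuation 2^(−1.626) = 0.3240.
Combined: 1.528 × 0.3240 = 0.4951 mrem/h.

0.495 mrem/h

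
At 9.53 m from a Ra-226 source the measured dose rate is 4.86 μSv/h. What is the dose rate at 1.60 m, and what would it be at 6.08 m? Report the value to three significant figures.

172 μSv/h; 11.9 μSv/h

Applying the 1/r² law,
At 1.60 m: (9.53/1.60)² = 35.48, so 4.86 × 35.48 = 172.4 μSv/h
At 6.08 m: (1.60/6.08)² = 0.06925, so 172.4 × 0.06925 = 11.94 μSv/h.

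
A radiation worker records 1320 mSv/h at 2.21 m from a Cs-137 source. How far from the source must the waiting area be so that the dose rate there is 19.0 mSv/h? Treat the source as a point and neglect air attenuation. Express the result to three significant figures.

Using I₁d₁² = I₂d₂², d₂ = d₁·√(I₁/I₂).
I₁/I₂ = 1320/19.0 = 69.47, so d₂ = 2.21 × √69.47 = 18.42 m.

18.4 m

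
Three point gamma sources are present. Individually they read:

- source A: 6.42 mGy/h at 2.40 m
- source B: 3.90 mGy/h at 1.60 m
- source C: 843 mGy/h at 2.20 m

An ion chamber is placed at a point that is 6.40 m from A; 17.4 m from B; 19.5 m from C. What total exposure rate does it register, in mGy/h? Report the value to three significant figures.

11.7 mGy/h

By superposition, sum each source's inverse-square contribution:
A: 6.42 × (2.40/6.40)² = 0.9028 mGy/h
B: 3.90 × (1.60/17.4)² = 0.03298 mGy/h
C: 843 × (2.20/19.5)² = 10.73 mGy/h
Total = 0.9028 + 0.03298 + 10.73 = 11.67 mGy/h.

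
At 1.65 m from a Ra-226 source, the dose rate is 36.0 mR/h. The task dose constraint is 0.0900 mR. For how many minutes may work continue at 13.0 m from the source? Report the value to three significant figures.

9.31 min

Applying the 1/r² law, rate at 13.0 m:
(1.65/13.0)² = 0.01611, so 36.0 × 0.01611 = 0.5800 mR/h.
Stay time = 0.0900 mR ÷ 0.5800 mR/h = 0.1552 h = 9.312 min.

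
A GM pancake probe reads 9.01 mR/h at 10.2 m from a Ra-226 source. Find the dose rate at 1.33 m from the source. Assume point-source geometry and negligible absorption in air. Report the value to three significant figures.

530 mR/h

Using I₁d₁² = I₂d₂², the rate at 1.33 m is
(10.2/1.33)² = 58.82, so 9.01 × 58.82 = 530.0 mR/h.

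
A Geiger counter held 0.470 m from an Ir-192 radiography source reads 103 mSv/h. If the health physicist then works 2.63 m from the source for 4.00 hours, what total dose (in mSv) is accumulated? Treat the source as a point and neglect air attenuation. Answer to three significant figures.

13.2 mSv

By the inverse-square law, rate at 2.63 m:
(0.470/2.63)² = 0.03194, so 103 × 0.03194 = 3.290 mSv/h.
Dose = rate × time = 3.290 mSv/h × 4.000 h = 13.16 mSv.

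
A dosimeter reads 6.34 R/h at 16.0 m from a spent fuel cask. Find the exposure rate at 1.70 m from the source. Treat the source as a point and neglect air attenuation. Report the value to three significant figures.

Intensity scales as (d₁/d₂)², so the rate at 1.70 m is
6.34 × (16.0/1.70)² = 6.34 × 88.58 = 561.6 R/h.

562 R/h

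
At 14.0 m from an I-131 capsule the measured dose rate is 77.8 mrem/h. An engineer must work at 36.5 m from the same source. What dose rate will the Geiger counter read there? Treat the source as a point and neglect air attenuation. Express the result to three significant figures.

11.4 mrem/h

Applying the 1/r² law, scaling from 14.0 m to 36.5 m:
(14.0/36.5)² = 0.1471, so 77.8 × 0.1471 = 11.44 mrem/h.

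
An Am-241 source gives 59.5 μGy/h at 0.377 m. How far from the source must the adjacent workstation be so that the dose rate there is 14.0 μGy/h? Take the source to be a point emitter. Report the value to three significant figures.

Using I₁d₁² = I₂d₂², d₂ = d₁·√(I₁/I₂).
I₁/I₂ = 59.5/14.0 = 4.250, so d₂ = 0.377 × √4.250 = 0.7772 m.

0.777 m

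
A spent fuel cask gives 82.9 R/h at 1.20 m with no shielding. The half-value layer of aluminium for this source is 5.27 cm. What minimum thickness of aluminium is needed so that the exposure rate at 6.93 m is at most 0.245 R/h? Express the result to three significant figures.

At 6.93 m, distance alone gives (1.20/6.93)² = 0.02998, so 82.9 × 0.02998 = 2.485 R/h.
Further attenuation needed: 2.485/0.245 = 10.14.
n = log₂(10.14) = 3.342 half-value layers.
Thickness = 3.342 × 5.27 cm = 17.61 cm.

17.6 cm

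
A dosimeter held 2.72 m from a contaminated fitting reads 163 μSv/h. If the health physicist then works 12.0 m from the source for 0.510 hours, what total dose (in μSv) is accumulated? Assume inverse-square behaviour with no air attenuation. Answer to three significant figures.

Since intensity falls as 1/r², rate at 12.0 m:
163 × (2.72/12.0)² = 163 × 0.05138 = 8.375 μSv/h.
Dose = rate × time = 8.375 μSv/h × 0.5100 h = 4.271 μSv.

4.27 μSv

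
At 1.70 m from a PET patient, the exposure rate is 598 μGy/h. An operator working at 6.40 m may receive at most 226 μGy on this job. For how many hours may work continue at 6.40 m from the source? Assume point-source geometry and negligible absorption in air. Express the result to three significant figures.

5.36 h

By the inverse-square law, rate at 6.40 m:
598 × (1.70/6.40)² = 598 × 0.07056 = 42.19 μGy/h.
Stay time = 226 μGy ÷ 42.19 μGy/h = 5.357 h.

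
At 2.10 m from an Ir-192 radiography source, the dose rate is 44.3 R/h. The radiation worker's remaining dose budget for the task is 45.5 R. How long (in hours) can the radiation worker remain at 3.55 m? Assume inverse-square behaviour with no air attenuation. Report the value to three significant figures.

2.94 h

Applying the 1/r² law, rate at 3.55 m:
(2.10/3.55)² = 0.3499, so 44.3 × 0.3499 = 15.50 R/h.
Stay time = 45.5 R ÷ 15.50 R/h = 2.935 h.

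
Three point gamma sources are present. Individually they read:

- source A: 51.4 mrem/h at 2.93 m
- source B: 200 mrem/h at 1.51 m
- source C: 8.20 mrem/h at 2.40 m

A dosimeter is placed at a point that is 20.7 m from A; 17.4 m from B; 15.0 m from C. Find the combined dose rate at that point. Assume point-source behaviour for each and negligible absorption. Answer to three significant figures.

Each source contributes Iᵢ·(dᵢ/rᵢ)²; contributions add.
A: 51.4 × (2.93/20.7)² = 1.030 mrem/h
B: 200 × (1.51/17.4)² = 1.506 mrem/h
C: 8.20 × (2.40/15.0)² = 0.2099 mrem/h
Total = 1.030 + 1.506 + 0.2099 = 2.746 mrem/h.

2.75 mrem/h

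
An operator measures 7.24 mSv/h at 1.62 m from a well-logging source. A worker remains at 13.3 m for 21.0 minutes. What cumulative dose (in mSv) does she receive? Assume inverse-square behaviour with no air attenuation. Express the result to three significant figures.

Using I₁d₁² = I₂d₂², rate at 13.3 m:
(1.62/13.3)² = 0.01484, so 7.24 × 0.01484 = 0.1074 mSv/h.
Dose = rate × time = 0.1074 mSv/h × 0.3500 h = 0.03759 mSv.

0.0376 mSv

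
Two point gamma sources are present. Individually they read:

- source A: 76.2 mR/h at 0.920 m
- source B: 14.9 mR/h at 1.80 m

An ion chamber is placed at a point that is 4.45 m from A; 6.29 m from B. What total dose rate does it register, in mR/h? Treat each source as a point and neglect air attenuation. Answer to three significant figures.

By superposition, sum each source's inverse-square contribution:
A: 76.2 × (0.920/4.45)² = 3.257 mR/h
B: 14.9 × (1.80/6.29)² = 1.220 mR/h
Total = 3.257 + 1.220 = 4.477 mR/h.

4.48 mR/h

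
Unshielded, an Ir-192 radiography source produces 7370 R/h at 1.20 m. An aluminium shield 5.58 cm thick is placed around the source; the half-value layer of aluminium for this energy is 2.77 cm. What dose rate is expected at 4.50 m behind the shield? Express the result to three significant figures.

130 R/h

Distance alone: (1.20/4.50)² = 0.07111, so 7370 × 0.07111 = 524.1 R/h.
Shield: 5.58/2.77 = 2.014 half-value layers → attenuation 2^(−2.014) = 0.2476.
Combined: 524.1 × 0.2476 = 129.8 R/h.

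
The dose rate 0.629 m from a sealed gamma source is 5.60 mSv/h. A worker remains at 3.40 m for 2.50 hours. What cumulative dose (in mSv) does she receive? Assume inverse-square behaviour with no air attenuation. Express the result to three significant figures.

0.479 mSv

Since intensity falls as 1/r², rate at 3.40 m:
(0.629/3.40)² = 0.03422, so 5.60 × 0.03422 = 0.1916 mSv/h.
Dose = rate × time = 0.1916 mSv/h × 2.500 h = 0.4790 mSv.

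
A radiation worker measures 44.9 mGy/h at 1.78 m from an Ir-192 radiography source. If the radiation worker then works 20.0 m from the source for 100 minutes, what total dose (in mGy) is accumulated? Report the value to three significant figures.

Intensity scales as (d₁/d₂)², so rate at 20.0 m:
(1.78/20.0)² = 0.007921, so 44.9 × 0.007921 = 0.3557 mGy/h.
Dose = rate × time = 0.3557 mGy/h × 1.667 h = 0.5930 mGy.

0.593 mGy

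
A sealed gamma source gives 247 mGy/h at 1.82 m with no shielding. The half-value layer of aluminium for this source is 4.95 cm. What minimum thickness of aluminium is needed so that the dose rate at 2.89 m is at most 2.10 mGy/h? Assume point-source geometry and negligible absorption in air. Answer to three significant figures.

At 2.89 m, distance alone gives 247 × (1.82/2.89)² = 247 × 0.3966 = 97.96 mGy/h.
Further attenuation needed: 97.96/2.10 = 46.65.
n = log₂(46.65) = 5.544 half-value layers.
Thickness = 5.544 × 4.95 cm = 27.44 cm.

27.4 cm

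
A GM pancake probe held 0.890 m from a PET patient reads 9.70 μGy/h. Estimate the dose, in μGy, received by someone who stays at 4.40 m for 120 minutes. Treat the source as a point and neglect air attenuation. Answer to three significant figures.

Since intensity falls as 1/r², rate at 4.40 m:
9.70 × (0.890/4.40)² = 9.70 × 0.04091 = 0.3968 μGy/h.
Dose = rate × time = 0.3968 μGy/h × 2.000 h = 0.7936 μGy.

0.794 μGy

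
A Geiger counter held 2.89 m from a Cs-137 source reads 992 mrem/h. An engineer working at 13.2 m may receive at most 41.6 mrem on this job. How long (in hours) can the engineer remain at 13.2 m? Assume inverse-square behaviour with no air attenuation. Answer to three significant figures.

By the inverse-square law, rate at 13.2 m:
992 × (2.89/13.2)² = 992 × 0.04793 = 47.55 mrem/h.
Stay time = 41.6 mrem ÷ 47.55 mrem/h = 0.8749 h.

0.875 h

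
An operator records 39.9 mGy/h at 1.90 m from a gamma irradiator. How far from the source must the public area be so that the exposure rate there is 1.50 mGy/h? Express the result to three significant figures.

Using I₁d₁² = I₂d₂², d₂ = d₁·√(I₁/I₂).
I₁/I₂ = 39.9/1.50 = 26.60, so d₂ = 1.90 × √26.60 = 9.799 m.

9.80 m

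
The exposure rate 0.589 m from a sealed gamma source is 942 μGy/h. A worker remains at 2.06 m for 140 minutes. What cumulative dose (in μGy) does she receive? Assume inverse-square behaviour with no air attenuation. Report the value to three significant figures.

Intensity scales as (d₁/d₂)², so rate at 2.06 m:
(0.589/2.06)² = 0.08175, so 942 × 0.08175 = 77.01 μGy/h.
Dose = rate × time = 77.01 μGy/h × 2.333 h = 179.7 μGy.

180 μGy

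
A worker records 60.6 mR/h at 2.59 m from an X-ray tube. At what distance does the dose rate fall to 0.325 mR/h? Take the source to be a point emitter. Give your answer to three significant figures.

Since intensity falls as 1/r², d₂ = d₁·√(I₁/I₂).
I₁/I₂ = 60.6/0.325 = 186.5, so d₂ = 2.59 × √186.5 = 35.37 m.

35.4 m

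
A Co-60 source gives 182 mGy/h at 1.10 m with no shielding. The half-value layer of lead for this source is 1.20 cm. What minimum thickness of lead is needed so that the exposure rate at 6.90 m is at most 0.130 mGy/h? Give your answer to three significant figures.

At 6.90 m, distance alone gives 182 × (1.10/6.90)² = 182 × 0.02541 = 4.625 mGy/h.
Further attenuation needed: 4.625/0.130 = 35.58.
n = log₂(35.58) = 5.153 half-value layers.
Thickness = 5.153 × 1.20 cm = 6.184 cm.

6.18 cm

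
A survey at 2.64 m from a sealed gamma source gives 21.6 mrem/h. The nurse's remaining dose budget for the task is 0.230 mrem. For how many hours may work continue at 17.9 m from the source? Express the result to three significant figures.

0.490 h

By the inverse-square law, rate at 17.9 m:
(2.64/17.9)² = 0.02175, so 21.6 × 0.02175 = 0.4698 mrem/h.
Stay time = 0.230 mrem ÷ 0.4698 mrem/h = 0.4896 h.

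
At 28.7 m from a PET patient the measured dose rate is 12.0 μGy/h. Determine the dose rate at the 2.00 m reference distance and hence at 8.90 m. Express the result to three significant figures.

2470 μGy/h; 125 μGy/h

By the inverse-square law,
At 2.00 m: 12.0 × (28.7/2.00)² = 12.0 × 205.9 = 2471 μGy/h
At 8.90 m: 2471 × (2.00/8.90)² = 2471 × 0.05050 = 124.8 μGy/h.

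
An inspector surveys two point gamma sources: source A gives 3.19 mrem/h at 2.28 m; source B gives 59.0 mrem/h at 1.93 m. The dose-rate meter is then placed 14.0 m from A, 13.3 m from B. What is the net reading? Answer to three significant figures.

Each source contributes Iᵢ·(dᵢ/rᵢ)²; contributions add.
A: 3.19 × (2.28/14.0)² = 0.08461 mrem/h
B: 59.0 × (1.93/13.3)² = 1.242 mrem/h
Total = 0.08461 + 1.242 = 1.327 mrem/h.

1.33 mrem/h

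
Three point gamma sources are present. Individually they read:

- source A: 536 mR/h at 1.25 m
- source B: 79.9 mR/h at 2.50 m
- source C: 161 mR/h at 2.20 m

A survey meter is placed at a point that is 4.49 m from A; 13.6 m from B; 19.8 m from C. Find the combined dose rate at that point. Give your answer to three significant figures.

By superposition, sum each source's inverse-square contribution:
A: 536 × (1.25/4.49)² = 41.54 mR/h
B: 79.9 × (2.50/13.6)² = 2.700 mR/h
C: 161 × (2.20/19.8)² = 1.988 mR/h
Total = 41.54 + 2.700 + 1.988 = 46.23 mR/h.

46.2 mR/h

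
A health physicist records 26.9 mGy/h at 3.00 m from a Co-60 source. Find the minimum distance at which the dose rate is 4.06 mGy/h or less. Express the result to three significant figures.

Since intensity falls as 1/r², d₂ = d₁·√(I₁/I₂).
I₁/I₂ = 26.9/4.06 = 6.626, so d₂ = 3.00 × √6.626 = 7.722 m.

7.72 m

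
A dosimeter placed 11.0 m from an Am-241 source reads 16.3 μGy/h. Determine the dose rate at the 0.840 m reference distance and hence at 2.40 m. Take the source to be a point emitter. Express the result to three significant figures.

2800 μGy/h; 342 μGy/h

Applying the 1/r² law,
At 0.840 m: (11.0/0.840)² = 171.5, so 16.3 × 171.5 = 2795 μGy/h
At 2.40 m: (0.840/2.40)² = 0.1225, so 2795 × 0.1225 = 342.4 μGy/h.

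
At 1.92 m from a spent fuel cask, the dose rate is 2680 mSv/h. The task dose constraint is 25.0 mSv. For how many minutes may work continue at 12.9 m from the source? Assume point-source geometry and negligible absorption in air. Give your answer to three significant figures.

25.3 min

By the inverse-square law, rate at 12.9 m:
2680 × (1.92/12.9)² = 2680 × 0.02215 = 59.36 mSv/h.
Stay time = 25.0 mSv ÷ 59.36 mSv/h = 0.4212 h = 25.27 min.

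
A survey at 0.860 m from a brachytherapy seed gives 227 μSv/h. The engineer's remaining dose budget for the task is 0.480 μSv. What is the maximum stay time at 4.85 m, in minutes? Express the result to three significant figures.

Using I₁d₁² = I₂d₂², rate at 4.85 m:
(0.860/4.85)² = 0.03144, so 227 × 0.03144 = 7.137 μSv/h.
Stay time = 0.480 μSv ÷ 7.137 μSv/h = 0.06726 h = 4.036 min.

4.04 min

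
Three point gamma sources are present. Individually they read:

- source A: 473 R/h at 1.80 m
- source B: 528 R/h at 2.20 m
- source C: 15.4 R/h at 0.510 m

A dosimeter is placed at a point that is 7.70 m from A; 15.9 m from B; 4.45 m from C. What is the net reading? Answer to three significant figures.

Each source contributes Iᵢ·(dᵢ/rᵢ)²; contributions add.
A: 473 × (1.80/7.70)² = 25.85 R/h
B: 528 × (2.20/15.9)² = 10.11 R/h
C: 15.4 × (0.510/4.45)² = 0.2023 R/h
Total = 25.85 + 10.11 + 0.2023 = 36.16 R/h.

36.2 R/h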